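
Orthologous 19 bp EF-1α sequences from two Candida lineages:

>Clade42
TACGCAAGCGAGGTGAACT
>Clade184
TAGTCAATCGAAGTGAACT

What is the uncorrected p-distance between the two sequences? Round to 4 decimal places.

0.2105

The sequences differ at positions 3 (C/G), 4 (G/T), 8 (G/T), 12 (G/A).
There are 4 differences over 19 sites, so p = 4/19 = 0.2105.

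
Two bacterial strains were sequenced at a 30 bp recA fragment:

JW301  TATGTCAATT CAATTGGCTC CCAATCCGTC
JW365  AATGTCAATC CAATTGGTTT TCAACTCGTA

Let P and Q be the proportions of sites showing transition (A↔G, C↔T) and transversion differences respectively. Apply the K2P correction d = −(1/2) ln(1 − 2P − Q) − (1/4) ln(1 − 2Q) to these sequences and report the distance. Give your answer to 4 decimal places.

Mismatches occur at site 1 (T→A, transversion), site 10 (T→C, transition), site 18 (C→T, transition), site 20 (C→T, transition), site 21 (C→T, transition), site 25 (T→C, transition), site 26 (C→T, transition), site 30 (C→A, transversion).
Of the 8 differences, 6 transitions and 2 transversions over 30 sites: P = 6/30 = 0.200000, Q = 2/30 = 0.066667.
d = −0.5·ln(0.533333) − 0.25·ln(0.866666) = −0.5·(-0.628609) − 0.25·(-0.143102) = 0.3501.

0.3501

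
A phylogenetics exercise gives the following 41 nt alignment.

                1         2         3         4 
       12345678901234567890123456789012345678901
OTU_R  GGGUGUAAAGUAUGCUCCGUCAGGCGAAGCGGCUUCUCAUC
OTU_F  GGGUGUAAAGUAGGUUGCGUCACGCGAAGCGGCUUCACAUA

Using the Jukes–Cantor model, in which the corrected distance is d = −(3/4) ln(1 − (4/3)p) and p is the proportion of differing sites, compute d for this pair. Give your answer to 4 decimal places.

0.1628

The sequences differ at positions 13 (U/G), 15 (C/U), 17 (C/G), 23 (G/C), 37 (U/A), 41 (C/A).
p = 6/41 = 0.146341.
d = −0.75 · ln(1 − (4/3)·0.146341) = −0.75 · ln(0.804879) = −0.75 · (-0.217063) = 0.1628.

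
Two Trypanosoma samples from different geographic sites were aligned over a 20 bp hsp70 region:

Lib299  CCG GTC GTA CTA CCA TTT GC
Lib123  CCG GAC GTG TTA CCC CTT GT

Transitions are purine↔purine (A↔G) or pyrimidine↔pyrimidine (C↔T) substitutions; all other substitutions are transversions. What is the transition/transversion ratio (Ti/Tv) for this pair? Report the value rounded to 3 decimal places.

2.000

The sequences differ at positions 5 (T/A, transversion), 9 (A/G, transition), 10 (C/T, transition), 15 (A/C, transversion), 16 (T/C, transition), 20 (C/T, transition).
Of the 6 differences, 4 transitions and 2 transversions, so Ti/Tv = 4/2 = 2.000.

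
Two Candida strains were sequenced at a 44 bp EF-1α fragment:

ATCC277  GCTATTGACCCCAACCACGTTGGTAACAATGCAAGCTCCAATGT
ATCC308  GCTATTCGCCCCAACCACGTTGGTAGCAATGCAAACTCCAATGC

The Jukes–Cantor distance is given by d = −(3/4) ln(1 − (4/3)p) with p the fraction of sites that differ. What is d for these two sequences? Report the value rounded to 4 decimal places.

0.1232

Differing sites — 7:G/C; 8:A/G; 26:A/G; 35:G/A; 44:T/C.
p = 5/44 = 0.113636.
d = −0.75 · ln(1 − (4/3)·0.113636) = −0.75 · ln(0.848485) = −0.75 · (-0.164303) = 0.1232.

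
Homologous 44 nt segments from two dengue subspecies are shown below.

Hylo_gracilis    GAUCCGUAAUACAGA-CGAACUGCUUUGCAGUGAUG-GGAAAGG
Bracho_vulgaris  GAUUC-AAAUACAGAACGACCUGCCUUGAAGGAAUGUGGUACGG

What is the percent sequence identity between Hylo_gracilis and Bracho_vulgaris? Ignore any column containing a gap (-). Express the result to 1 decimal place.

78.0%

Excluding the 3 gap columns leaves 41 comparable sites.
Differing sites — 4:C/U; 7:U/A; 20:A/C; 25:U/C; 29:C/A; 32:U/G; 33:G/A; 40:A/U; 42:A/C.
32 of the 41 comparable sites match, so the percent identity is 32/41 × 100 = 78.0%.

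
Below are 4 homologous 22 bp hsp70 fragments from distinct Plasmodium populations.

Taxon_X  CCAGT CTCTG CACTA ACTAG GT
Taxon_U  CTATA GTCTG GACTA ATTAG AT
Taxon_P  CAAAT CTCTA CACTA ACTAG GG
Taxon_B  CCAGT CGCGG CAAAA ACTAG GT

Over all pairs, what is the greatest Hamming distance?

11

Pairwise Hamming distances:
  Taxon_X vs Taxon_U: 7
  Taxon_X vs Taxon_P: 4
  Taxon_X vs Taxon_B: 4
  Taxon_U vs Taxon_P: 9
  Taxon_U vs Taxon_B: 11
  Taxon_P vs Taxon_B: 8
The largest is 11, between Taxon_U and Taxon_B.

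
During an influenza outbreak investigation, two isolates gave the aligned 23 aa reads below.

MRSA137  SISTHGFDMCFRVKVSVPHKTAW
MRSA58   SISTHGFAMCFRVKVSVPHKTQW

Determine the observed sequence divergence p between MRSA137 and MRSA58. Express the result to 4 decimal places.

The sequences differ at positions 8 (D/A), 22 (A/Q).
There are 2 differences over 23 sites, so p = 2/23 = 0.0870.

0.0870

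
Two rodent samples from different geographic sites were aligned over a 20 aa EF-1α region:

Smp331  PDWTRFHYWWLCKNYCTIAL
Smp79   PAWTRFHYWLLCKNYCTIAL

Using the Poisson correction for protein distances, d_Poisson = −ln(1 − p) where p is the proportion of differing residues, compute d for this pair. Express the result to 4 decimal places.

0.1054

Differing sites — 2:D/A; 10:W/L.
p = 2/20 = 0.100000.
d = −ln(1 − 0.100000) = −ln(0.900000) = 0.1054.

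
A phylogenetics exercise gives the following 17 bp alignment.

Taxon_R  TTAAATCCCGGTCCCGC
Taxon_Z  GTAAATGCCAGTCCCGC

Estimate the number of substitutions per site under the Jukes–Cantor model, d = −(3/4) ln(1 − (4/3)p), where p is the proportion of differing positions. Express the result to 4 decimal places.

0.2012

Mismatches occur at site 1 (T↔G), site 7 (C↔G), site 10 (G↔A).
p = 3/17 = 0.176471.
d = −0.75 · ln(1 − (4/3)·0.176471) = −0.75 · ln(0.764705) = −0.75 · (-0.268265) = 0.2012.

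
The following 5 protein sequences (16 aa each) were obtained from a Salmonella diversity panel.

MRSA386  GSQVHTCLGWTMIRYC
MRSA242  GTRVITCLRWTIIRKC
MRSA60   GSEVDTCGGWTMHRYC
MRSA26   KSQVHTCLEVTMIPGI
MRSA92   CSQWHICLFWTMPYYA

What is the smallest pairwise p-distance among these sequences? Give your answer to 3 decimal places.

0.250

Pairwise Hamming distances:
  MRSA386 vs MRSA242: 6
  MRSA386 vs MRSA60: 4
  MRSA386 vs MRSA26: 6
  MRSA386 vs MRSA92: 7
  MRSA242 vs MRSA60: 8
  MRSA242 vs MRSA26: 10
  MRSA242 vs MRSA92: 12
  MRSA60 vs MRSA26: 10
  MRSA60 vs MRSA92: 10
  MRSA26 vs MRSA92: 9
The smallest is 4 mismatches, between MRSA386 and MRSA60; p = 4/16 = 0.250.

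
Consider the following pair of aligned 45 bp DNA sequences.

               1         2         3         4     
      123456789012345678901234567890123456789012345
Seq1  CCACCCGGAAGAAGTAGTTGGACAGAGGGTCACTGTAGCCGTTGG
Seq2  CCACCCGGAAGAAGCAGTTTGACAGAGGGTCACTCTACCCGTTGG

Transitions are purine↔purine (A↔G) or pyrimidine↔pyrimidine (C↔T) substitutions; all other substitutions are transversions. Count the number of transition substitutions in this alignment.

1

The sequences differ at positions 15 (T/C, transition), 20 (G/T, transversion), 35 (G/C, transversion), 38 (G/C, transversion).
Of the 4 differences, 1 transition and 3 transversions, so the answer is 1.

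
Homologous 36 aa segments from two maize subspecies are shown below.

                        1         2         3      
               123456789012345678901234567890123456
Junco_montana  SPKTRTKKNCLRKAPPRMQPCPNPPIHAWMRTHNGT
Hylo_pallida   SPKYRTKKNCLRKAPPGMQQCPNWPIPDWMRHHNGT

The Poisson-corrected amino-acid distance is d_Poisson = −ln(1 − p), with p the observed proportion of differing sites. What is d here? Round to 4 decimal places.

0.2162

The sequences differ at positions 4 (T/Y), 17 (R/G), 20 (P/Q), 24 (P/W), 27 (H/P), 28 (A/D), 32 (T/H).
p = 7/36 = 0.194444.
d = −ln(1 − 0.194444) = −ln(0.805556) = 0.2162.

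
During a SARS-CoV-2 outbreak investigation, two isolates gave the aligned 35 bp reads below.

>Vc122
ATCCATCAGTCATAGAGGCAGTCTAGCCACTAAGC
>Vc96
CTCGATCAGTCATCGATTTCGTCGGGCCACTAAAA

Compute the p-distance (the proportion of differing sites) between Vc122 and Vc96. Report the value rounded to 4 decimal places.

The sequences differ at positions 1 (A/C), 4 (C/G), 14 (A/C), 17 (G/T), 18 (G/T), 19 (C/T), 20 (A/C), 24 (T/G), 25 (A/G), 34 (G/A), 35 (C/A).
There are 11 differences over 35 sites, so p = 11/35 = 0.3143.

0.3143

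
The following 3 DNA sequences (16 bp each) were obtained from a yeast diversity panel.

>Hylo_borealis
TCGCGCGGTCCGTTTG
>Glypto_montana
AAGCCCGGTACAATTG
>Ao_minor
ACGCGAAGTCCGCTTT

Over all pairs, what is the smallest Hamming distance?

5

Pairwise Hamming distances:
  Hylo_borealis vs Glypto_montana: 6
  Hylo_borealis vs Ao_minor: 5
  Glypto_montana vs Ao_minor: 8
The smallest is 5, between Hylo_borealis and Ao_minor.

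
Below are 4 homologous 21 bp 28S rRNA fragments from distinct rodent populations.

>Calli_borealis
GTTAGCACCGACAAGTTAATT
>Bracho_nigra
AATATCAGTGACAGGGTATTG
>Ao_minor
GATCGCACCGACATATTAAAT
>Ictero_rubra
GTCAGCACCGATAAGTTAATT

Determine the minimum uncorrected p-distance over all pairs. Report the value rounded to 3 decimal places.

Pairwise Hamming distances:
  Calli_borealis vs Bracho_nigra: 9
  Calli_borealis vs Ao_minor: 5
  Calli_borealis vs Ictero_rubra: 2
  Bracho_nigra vs Ao_minor: 11
  Bracho_nigra vs Ictero_rubra: 11
  Ao_minor vs Ictero_rubra: 7
The smallest is 2 mismatches, between Calli_borealis and Ictero_rubra; p = 2/21 = 0.095.

0.095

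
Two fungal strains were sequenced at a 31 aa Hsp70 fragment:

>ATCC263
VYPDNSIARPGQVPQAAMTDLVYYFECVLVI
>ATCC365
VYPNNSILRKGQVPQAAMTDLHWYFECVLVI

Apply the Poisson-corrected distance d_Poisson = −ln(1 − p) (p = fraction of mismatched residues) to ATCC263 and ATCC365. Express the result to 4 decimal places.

Mismatches occur at site 4 (D↔N), site 8 (A↔L), site 10 (P↔K), site 22 (V↔H), site 23 (Y↔W).
p = 5/31 = 0.161290.
d = −ln(1 − 0.161290) = −ln(0.838710) = 0.1759.

0.1759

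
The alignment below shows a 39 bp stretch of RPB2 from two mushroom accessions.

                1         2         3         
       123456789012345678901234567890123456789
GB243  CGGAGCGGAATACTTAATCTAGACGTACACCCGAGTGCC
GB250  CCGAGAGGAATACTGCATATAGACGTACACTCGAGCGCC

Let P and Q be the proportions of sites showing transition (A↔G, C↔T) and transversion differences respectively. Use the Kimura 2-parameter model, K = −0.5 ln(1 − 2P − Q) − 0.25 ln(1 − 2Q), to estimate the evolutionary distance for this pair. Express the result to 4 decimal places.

Differing sites — 2:G/C (Tv); 6:C/A (Tv); 15:T/G (Tv); 16:A/C (Tv); 19:C/A (Tv); 31:C/T (Ti); 36:T/C (Ti).
Of the 7 differences, 2 transitions and 5 transversions over 39 sites: P = 2/39 = 0.051282, Q = 5/39 = 0.128205.
d = −0.5·ln(0.769231) − 0.25·ln(0.743590) = −0.5·(-0.262364) − 0.25·(-0.296265) = 0.2052.

0.2052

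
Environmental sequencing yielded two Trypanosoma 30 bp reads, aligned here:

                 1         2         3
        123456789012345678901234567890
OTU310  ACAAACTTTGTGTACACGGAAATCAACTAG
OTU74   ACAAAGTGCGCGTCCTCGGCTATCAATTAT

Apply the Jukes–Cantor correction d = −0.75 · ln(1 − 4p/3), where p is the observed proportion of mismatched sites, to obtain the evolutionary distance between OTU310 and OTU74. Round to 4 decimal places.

0.4408

The sequences differ at positions 6 (C/G), 8 (T/G), 9 (T/C), 11 (T/C), 14 (A/C), 16 (A/T), 20 (A/C), 21 (A/T), 27 (C/T), 30 (G/T).
p = 10/30 = 0.333333.
d = −0.75 · ln(1 − (4/3)·0.333333) = −0.75 · ln(0.555556) = −0.75 · (-0.587786) = 0.4408.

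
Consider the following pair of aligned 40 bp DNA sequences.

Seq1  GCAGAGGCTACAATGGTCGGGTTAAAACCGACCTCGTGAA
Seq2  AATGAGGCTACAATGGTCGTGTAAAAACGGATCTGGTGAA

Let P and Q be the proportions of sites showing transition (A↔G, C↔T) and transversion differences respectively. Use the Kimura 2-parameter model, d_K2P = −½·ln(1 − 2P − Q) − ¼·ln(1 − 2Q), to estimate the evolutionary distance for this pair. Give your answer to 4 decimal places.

0.2330

The sequences differ at positions 1 (G/A, transition), 2 (C/A, transversion), 3 (A/T, transversion), 20 (G/T, transversion), 23 (T/A, transversion), 29 (C/G, transversion), 32 (C/T, transition), 35 (C/G, transversion).
Of the 8 differences, 2 transitions and 6 transversions over 40 sites: P = 2/40 = 0.050000, Q = 6/40 = 0.150000.
d = −0.5·ln(0.750000) − 0.25·ln(0.700000) = −0.5·(-0.287682) − 0.25·(-0.356675) = 0.2330.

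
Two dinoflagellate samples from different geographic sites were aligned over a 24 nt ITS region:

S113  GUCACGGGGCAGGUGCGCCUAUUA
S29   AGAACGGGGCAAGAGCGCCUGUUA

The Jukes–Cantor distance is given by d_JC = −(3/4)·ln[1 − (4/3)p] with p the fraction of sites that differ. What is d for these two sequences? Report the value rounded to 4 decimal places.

The sequences differ at positions 1 (G/A), 2 (U/G), 3 (C/A), 12 (G/A), 14 (U/A), 21 (A/G).
p = 6/24 = 0.250000.
d = −0.75 · ln(1 − (4/3)·0.250000) = −0.75 · ln(0.666667) = −0.75 · (-0.405465) = 0.3041.

0.3041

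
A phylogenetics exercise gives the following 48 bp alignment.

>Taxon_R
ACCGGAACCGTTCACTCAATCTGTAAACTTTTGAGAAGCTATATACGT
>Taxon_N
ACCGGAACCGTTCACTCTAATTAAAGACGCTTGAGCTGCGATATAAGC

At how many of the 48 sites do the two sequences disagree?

Differing sites — 18:A/T; 20:T/A; 21:C/T; 23:G/A; 24:T/A; 26:A/G; 29:T/G; 30:T/C; 36:A/C; 37:A/T; 40:T/G; 46:C/A; 48:T/C.
That gives 13 mismatches out of 48 aligned sites, so the Hamming distance is 13.

13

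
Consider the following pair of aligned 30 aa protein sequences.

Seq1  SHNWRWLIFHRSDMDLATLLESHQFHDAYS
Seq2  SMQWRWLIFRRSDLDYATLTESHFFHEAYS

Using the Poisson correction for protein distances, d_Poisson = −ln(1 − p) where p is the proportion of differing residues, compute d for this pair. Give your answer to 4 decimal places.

Mismatches occur at site 2 (H→M), site 3 (N→Q), site 10 (H→R), site 14 (M→L), site 16 (L→Y), site 20 (L→T), site 24 (Q→F), site 27 (D→E).
p = 8/30 = 0.266667.
d = −ln(1 − 0.266667) = −ln(0.733333) = 0.3102.

0.3102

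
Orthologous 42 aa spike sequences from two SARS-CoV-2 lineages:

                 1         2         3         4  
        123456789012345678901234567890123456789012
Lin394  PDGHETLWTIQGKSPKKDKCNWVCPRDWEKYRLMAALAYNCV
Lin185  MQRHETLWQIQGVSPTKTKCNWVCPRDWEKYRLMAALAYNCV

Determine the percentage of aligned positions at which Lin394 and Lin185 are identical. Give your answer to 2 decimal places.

83.33%

Mismatches occur at site 1 (P/M), site 2 (D/Q), site 3 (G/R), site 9 (T/Q), site 13 (K/V), site 16 (K/T), site 18 (D/T).
35 of the 42 sites match, so the percent identity is 35/42 × 100 = 83.33%.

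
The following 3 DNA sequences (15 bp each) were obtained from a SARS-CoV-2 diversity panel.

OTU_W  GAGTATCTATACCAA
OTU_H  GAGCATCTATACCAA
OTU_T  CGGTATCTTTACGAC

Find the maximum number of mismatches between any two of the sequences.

Pairwise Hamming distances:
  OTU_W vs OTU_H: 1
  OTU_W vs OTU_T: 5
  OTU_H vs OTU_T: 6
The largest is 6, between OTU_H and OTU_T.

6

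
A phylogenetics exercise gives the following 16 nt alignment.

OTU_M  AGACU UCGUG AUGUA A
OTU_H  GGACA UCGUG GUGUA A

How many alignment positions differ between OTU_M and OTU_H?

Mismatches occur at site 1 (A→G), site 5 (U→A), site 11 (A→G).
That gives 3 mismatches out of 16 aligned sites, so the Hamming distance is 3.

3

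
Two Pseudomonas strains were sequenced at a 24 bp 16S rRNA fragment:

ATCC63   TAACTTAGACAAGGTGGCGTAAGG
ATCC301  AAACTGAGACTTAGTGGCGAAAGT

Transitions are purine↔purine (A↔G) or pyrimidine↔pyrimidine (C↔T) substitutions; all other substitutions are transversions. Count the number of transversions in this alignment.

Differing sites — 1:T/A (Tv); 6:T/G (Tv); 11:A/T (Tv); 12:A/T (Tv); 13:G/A (Ti); 20:T/A (Tv); 24:G/T (Tv).
Of the 7 differences, 1 transition and 6 transversions, so the answer is 6.

6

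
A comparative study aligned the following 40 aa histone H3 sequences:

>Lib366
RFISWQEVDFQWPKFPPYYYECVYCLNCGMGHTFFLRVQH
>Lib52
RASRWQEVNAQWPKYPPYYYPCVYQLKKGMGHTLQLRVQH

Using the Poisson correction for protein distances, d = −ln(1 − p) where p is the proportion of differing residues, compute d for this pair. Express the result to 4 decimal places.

Differing sites — 2:F/A; 3:I/S; 4:S/R; 9:D/N; 10:F/A; 15:F/Y; 21:E/P; 25:C/Q; 27:N/K; 28:C/K; 34:F/L; 35:F/Q.
p = 12/40 = 0.300000.
d = −ln(1 − 0.300000) = −ln(0.700000) = 0.3567.

0.3567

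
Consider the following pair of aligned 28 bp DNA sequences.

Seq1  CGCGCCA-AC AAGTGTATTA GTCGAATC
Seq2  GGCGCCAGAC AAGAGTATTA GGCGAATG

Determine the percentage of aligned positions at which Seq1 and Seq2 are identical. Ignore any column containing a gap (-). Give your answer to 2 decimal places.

Excluding the 1 gap column leaves 27 comparable sites.
Differing sites — 1:C/G; 14:T/A; 22:T/G; 28:C/G.
23 of the 27 comparable sites match, so the percent identity is 23/27 × 100 = 85.19%.

85.19%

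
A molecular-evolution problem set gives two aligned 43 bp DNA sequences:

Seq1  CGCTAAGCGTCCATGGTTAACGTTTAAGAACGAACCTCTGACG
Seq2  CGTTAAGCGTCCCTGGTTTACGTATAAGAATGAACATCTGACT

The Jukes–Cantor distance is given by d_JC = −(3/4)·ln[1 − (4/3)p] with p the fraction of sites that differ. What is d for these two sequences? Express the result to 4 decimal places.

0.1835

Differing sites — 3:C/T; 13:A/C; 19:A/T; 24:T/A; 31:C/T; 36:C/A; 43:G/T.
p = 7/43 = 0.162791.
d = −0.75 · ln(1 − (4/3)·0.162791) = −0.75 · ln(0.782945) = −0.75 · (-0.244693) = 0.1835.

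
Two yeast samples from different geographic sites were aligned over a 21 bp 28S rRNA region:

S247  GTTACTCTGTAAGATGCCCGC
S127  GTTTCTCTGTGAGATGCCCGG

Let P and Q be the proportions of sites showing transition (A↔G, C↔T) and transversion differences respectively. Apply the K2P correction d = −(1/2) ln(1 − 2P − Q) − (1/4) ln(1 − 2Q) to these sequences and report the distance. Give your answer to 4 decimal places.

Differing sites — 4:A/T (Tv); 11:A/G (Ti); 21:C/G (Tv).
Of the 3 differences, 1 transition and 2 transversions over 21 sites: P = 1/21 = 0.047619, Q = 2/21 = 0.095238.
d = −0.5·ln(0.809524) − 0.25·ln(0.809524) = −0.5·(-0.211309) − 0.25·(-0.211309) = 0.1585.

0.1585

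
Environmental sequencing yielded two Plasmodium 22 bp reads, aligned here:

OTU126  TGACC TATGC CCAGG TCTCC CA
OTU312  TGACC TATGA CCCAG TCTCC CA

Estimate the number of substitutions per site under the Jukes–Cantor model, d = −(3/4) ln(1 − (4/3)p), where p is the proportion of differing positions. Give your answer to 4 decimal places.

0.1505

Mismatches occur at site 10 (C/A), site 13 (A/C), site 14 (G/A).
p = 3/22 = 0.136364.
d = −0.75 · ln(1 − (4/3)·0.136364) = −0.75 · ln(0.818181) = −0.75 · (-0.200672) = 0.1505.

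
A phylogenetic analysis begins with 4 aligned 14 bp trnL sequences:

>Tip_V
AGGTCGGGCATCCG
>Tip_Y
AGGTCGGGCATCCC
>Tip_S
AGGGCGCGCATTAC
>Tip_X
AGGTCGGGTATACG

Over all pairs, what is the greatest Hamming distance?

Pairwise Hamming distances:
  Tip_V vs Tip_Y: 1
  Tip_V vs Tip_S: 5
  Tip_V vs Tip_X: 2
  Tip_Y vs Tip_S: 4
  Tip_Y vs Tip_X: 3
  Tip_S vs Tip_X: 6
The largest is 6, between Tip_S and Tip_X.

6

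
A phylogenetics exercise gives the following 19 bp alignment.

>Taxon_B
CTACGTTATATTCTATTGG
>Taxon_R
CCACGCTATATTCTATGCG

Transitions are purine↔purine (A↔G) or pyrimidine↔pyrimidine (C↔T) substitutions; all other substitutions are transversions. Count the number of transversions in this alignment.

Differing sites — 2:T/C (Ti); 6:T/C (Ti); 17:T/G (Tv); 18:G/C (Tv).
Of the 4 differences, 2 transitions and 2 transversions, so the answer is 2.

2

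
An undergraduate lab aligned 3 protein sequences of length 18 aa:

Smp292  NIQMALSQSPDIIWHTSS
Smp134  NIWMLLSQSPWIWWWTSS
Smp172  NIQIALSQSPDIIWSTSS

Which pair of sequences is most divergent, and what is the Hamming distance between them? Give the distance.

6

Pairwise Hamming distances:
  Smp292 vs Smp134: 5
  Smp292 vs Smp172: 2
  Smp134 vs Smp172: 6
The largest is 6, between Smp134 and Smp172.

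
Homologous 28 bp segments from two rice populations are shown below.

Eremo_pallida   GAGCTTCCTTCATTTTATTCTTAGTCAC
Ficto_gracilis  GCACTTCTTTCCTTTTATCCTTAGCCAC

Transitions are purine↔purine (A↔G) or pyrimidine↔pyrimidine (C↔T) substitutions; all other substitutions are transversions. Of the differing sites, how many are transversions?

Mismatches occur at site 2 (A→C, transversion), site 3 (G→A, transition), site 8 (C→T, transition), site 12 (A→C, transversion), site 19 (T→C, transition), site 25 (T→C, transition).
Of the 6 differences, 4 transitions and 2 transversions, so the answer is 2.

2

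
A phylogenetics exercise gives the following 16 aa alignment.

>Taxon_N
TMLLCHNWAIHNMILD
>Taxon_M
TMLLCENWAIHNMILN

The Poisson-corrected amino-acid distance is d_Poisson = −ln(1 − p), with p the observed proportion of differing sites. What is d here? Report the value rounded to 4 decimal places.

0.1335

Mismatches occur at site 6 (H→E), site 16 (D→N).
p = 2/16 = 0.125000.
d = −ln(1 − 0.125000) = −ln(0.875000) = 0.1335.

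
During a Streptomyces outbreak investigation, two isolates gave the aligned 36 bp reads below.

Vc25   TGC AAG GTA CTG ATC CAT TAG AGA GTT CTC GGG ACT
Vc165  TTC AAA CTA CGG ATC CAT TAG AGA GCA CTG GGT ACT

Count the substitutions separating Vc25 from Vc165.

8

Differing sites — 2:G/T; 6:G/A; 7:G/C; 11:T/G; 26:T/C; 27:T/A; 30:C/G; 33:G/T.
That gives 8 mismatches out of 36 aligned sites, so the Hamming distance is 8.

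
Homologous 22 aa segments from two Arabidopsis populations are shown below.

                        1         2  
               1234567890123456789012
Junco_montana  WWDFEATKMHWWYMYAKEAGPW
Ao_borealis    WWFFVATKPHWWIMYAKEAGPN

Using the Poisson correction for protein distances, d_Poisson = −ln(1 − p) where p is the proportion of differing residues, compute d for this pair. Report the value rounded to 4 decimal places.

Differing sites — 3:D/F; 5:E/V; 9:M/P; 13:Y/I; 22:W/N.
p = 5/22 = 0.227273.
d = −ln(1 − 0.227273) = −ln(0.772727) = 0.2578.

0.2578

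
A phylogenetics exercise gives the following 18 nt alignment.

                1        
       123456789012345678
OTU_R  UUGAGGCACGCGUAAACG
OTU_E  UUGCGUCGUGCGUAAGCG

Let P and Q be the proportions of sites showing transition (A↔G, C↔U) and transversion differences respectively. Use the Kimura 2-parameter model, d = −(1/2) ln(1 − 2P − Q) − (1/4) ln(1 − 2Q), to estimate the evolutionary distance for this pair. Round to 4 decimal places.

Differing sites — 4:A/C (Tv); 6:G/U (Tv); 8:A/G (Ti); 9:C/U (Ti); 16:A/G (Ti).
Of the 5 differences, 3 transitions and 2 transversions over 18 sites: P = 3/18 = 0.166667, Q = 2/18 = 0.111111.
d = −0.5·ln(0.555555) − 0.25·ln(0.777778) = −0.5·(-0.587788) − 0.25·(-0.251314) = 0.3567.

0.3567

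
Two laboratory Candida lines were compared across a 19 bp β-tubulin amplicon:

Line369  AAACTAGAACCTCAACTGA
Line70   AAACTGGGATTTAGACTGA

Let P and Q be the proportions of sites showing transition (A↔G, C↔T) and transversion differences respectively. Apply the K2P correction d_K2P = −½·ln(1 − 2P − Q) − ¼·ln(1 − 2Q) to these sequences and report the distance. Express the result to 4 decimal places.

0.4603

The sequences differ at positions 6 (A/G, transition), 8 (A/G, transition), 10 (C/T, transition), 11 (C/T, transition), 13 (C/A, transversion), 14 (A/G, transition).
Of the 6 differences, 5 transitions and 1 transversion over 19 sites: P = 5/19 = 0.263158, Q = 1/19 = 0.052632.
d = −0.5·ln(0.421052) − 0.25·ln(0.894736) = −0.5·(-0.864999) − 0.25·(-0.111227) = 0.4603.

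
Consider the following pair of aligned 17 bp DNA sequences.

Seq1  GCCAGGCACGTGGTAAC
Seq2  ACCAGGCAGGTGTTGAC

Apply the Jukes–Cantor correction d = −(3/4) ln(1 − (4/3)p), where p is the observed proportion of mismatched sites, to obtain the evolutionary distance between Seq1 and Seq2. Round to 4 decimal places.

0.2824

Differing sites — 1:G/A; 9:C/G; 13:G/T; 15:A/G.
p = 4/17 = 0.235294.
d = −0.75 · ln(1 − (4/3)·0.235294) = −0.75 · ln(0.686275) = −0.75 · (-0.376477) = 0.2824.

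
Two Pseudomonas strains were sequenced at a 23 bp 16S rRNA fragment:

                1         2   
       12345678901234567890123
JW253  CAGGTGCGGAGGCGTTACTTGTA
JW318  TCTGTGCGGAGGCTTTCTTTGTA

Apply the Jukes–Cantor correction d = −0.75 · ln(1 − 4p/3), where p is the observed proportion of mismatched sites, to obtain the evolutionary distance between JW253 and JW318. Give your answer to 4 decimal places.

0.3206

The sequences differ at positions 1 (C/T), 2 (A/C), 3 (G/T), 14 (G/T), 17 (A/C), 18 (C/T).
p = 6/23 = 0.260870.
d = −0.75 · ln(1 − (4/3)·0.260870) = −0.75 · ln(0.652173) = −0.75 · (-0.427445) = 0.3206.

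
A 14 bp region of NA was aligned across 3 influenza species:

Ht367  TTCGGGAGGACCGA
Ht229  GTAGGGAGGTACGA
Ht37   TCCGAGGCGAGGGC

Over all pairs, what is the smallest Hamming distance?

Pairwise Hamming distances:
  Ht367 vs Ht229: 4
  Ht367 vs Ht37: 7
  Ht229 vs Ht37: 10
The smallest is 4, between Ht367 and Ht229.

4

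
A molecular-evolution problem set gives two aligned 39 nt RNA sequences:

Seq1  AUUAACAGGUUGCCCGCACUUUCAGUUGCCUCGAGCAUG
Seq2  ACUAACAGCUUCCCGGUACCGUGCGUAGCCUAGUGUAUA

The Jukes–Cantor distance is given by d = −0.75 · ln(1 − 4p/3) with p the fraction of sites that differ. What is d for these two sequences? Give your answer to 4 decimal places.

Differing sites — 2:U/C; 9:G/C; 12:G/C; 15:C/G; 17:C/U; 20:U/C; 21:U/G; 23:C/G; 24:A/C; 27:U/A; 32:C/A; 34:A/U; 36:C/U; 39:G/A.
p = 14/39 = 0.358974.
d = −0.75 · ln(1 − (4/3)·0.358974) = −0.75 · ln(0.521368) = −0.75 · (-0.651299) = 0.4885.

0.4885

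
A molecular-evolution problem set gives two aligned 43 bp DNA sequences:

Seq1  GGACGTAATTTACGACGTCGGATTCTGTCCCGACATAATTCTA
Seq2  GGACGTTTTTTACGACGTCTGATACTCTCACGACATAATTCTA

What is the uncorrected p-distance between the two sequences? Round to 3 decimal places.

0.140

The sequences differ at positions 7 (A/T), 8 (A/T), 20 (G/T), 24 (T/A), 27 (G/C), 30 (C/A).
There are 6 differences over 43 sites, so p = 6/43 = 0.140.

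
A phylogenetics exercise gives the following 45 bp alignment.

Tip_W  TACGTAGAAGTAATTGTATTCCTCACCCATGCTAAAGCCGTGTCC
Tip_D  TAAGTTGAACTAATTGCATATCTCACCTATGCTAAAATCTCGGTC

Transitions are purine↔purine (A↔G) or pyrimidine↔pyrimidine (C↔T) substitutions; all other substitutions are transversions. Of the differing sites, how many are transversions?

6

Mismatches occur at site 3 (C↔A, transversion), site 6 (A↔T, transversion), site 10 (G↔C, transversion), site 17 (T↔C, transition), site 20 (T↔A, transversion), site 21 (C↔T, transition), site 28 (C↔T, transition), site 37 (G↔A, transition), site 38 (C↔T, transition), site 40 (G↔T, transversion), site 41 (T↔C, transition), site 43 (T↔G, transversion), site 44 (C↔T, transition).
Of the 13 differences, 7 transitions and 6 transversions, so the answer is 6.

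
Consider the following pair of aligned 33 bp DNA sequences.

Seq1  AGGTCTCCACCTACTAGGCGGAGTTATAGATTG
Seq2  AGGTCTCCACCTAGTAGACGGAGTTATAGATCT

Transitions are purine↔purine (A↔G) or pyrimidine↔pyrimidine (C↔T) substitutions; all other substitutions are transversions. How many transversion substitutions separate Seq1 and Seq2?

Mismatches occur at site 14 (C→G, transversion), site 18 (G→A, transition), site 32 (T→C, transition), site 33 (G→T, transversion).
Of the 4 differences, 2 transitions and 2 transversions, so the answer is 2.

2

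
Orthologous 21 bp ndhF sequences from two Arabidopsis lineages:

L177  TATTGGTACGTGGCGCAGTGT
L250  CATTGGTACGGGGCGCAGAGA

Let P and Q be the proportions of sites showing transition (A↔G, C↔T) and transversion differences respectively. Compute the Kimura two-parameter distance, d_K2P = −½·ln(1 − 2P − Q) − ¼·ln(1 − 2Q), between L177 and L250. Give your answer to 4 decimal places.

0.2201

The sequences differ at positions 1 (T/C, transition), 11 (T/G, transversion), 19 (T/A, transversion), 21 (T/A, transversion).
Of the 4 differences, 1 transition and 3 transversions over 21 sites: P = 1/21 = 0.047619, Q = 3/21 = 0.142857.
d = −0.5·ln(0.761905) − 0.25·ln(0.714286) = −0.5·(-0.271933) − 0.25·(-0.336472) = 0.2201.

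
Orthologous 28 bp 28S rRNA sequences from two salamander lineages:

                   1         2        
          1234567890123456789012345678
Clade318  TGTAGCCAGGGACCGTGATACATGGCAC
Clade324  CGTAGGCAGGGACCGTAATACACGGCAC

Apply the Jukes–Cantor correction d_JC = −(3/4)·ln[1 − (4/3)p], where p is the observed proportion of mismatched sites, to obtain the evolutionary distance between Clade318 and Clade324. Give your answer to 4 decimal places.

0.1585

Mismatches occur at site 1 (T/C), site 6 (C/G), site 17 (G/A), site 23 (T/C).
p = 4/28 = 0.142857.
d = −0.75 · ln(1 − (4/3)·0.142857) = −0.75 · ln(0.809524) = −0.75 · (-0.211309) = 0.1585.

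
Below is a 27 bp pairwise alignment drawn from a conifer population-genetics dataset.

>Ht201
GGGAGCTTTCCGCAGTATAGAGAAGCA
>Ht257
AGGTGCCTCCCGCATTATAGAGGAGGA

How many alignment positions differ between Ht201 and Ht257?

Differing sites — 1:G/A; 4:A/T; 7:T/C; 9:T/C; 15:G/T; 23:A/G; 26:C/G.
That gives 7 mismatches out of 27 aligned sites, so the Hamming distance is 7.

7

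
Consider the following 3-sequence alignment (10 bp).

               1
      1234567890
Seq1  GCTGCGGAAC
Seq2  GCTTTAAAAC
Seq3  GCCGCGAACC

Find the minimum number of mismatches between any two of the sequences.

3

Pairwise Hamming distances:
  Seq1 vs Seq2: 4
  Seq1 vs Seq3: 3
  Seq2 vs Seq3: 5
The smallest is 3, between Seq1 and Seq3.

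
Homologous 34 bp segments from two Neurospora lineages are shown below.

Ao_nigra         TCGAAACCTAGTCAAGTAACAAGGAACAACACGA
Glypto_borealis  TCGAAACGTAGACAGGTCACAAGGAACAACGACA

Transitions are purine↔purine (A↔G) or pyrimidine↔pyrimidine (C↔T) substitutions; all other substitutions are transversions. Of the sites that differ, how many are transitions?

Mismatches occur at site 8 (C/G, transversion), site 12 (T/A, transversion), site 15 (A/G, transition), site 18 (A/C, transversion), site 31 (A/G, transition), site 32 (C/A, transversion), site 33 (G/C, transversion).
Of the 7 differences, 2 transitions and 5 transversions, so the answer is 2.

2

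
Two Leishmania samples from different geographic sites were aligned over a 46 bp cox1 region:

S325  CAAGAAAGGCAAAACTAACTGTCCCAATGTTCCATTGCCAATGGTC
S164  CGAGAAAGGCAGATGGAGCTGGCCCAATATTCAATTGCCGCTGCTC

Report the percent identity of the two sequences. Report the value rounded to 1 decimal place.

73.9%

The sequences differ at positions 2 (A/G), 12 (A/G), 14 (A/T), 15 (C/G), 16 (T/G), 18 (A/G), 22 (T/G), 29 (G/A), 33 (C/A), 40 (A/G), 41 (A/C), 44 (G/C).
34 of the 46 sites match, so the percent identity is 34/46 × 100 = 73.9%.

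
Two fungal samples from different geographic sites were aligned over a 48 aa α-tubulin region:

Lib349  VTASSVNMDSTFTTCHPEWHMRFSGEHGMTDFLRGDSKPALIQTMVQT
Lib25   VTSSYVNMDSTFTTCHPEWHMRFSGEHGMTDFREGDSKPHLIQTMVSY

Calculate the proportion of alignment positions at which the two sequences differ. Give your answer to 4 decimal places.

Mismatches occur at site 3 (A→S), site 5 (S→Y), site 33 (L→R), site 34 (R→E), site 40 (A→H), site 47 (Q→S), site 48 (T→Y).
There are 7 differences over 48 sites, so p = 7/48 = 0.1458.

0.1458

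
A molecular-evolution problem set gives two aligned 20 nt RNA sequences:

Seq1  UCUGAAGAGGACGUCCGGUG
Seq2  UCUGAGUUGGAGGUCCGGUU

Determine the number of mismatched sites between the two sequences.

The sequences differ at positions 6 (A/G), 7 (G/U), 8 (A/U), 12 (C/G), 20 (G/U).
That gives 5 mismatches out of 20 aligned sites, so the Hamming distance is 5.

5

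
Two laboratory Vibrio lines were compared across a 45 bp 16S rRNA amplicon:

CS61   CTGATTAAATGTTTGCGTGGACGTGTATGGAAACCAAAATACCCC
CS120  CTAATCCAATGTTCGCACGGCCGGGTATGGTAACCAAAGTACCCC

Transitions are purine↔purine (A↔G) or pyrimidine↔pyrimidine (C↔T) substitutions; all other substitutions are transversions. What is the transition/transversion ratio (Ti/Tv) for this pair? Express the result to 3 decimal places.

Differing sites — 3:G/A (Ti); 6:T/C (Ti); 7:A/C (Tv); 14:T/C (Ti); 17:G/A (Ti); 18:T/C (Ti); 21:A/C (Tv); 24:T/G (Tv); 31:A/T (Tv); 39:A/G (Ti).
Of the 10 differences, 6 transitions and 4 transversions, so Ti/Tv = 6/4 = 1.500.

1.500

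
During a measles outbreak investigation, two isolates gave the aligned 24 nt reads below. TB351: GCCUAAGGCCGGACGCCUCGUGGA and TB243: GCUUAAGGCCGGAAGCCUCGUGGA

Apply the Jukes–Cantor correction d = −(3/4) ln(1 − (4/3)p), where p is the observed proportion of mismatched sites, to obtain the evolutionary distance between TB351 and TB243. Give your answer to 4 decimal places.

Mismatches occur at site 3 (C→U), site 14 (C→A).
p = 2/24 = 0.083333.
d = −0.75 · ln(1 − (4/3)·0.083333) = −0.75 · ln(0.888889) = −0.75 · (-0.117783) = 0.0883.

0.0883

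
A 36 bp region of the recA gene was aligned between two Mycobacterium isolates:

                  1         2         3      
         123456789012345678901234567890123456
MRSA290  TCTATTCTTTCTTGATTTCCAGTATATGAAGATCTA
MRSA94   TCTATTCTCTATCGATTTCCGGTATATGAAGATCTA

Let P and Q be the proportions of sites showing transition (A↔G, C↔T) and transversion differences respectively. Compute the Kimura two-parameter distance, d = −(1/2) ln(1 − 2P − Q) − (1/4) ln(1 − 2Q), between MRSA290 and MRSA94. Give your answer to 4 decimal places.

0.1224

The sequences differ at positions 9 (T/C, transition), 11 (C/A, transversion), 13 (T/C, transition), 21 (A/G, transition).
Of the 4 differences, 3 transitions and 1 transversion over 36 sites: P = 3/36 = 0.083333, Q = 1/36 = 0.027778.
d = −0.5·ln(0.805556) − 0.25·ln(0.944444) = −0.5·(-0.216223) − 0.25·(-0.057159) = 0.1224.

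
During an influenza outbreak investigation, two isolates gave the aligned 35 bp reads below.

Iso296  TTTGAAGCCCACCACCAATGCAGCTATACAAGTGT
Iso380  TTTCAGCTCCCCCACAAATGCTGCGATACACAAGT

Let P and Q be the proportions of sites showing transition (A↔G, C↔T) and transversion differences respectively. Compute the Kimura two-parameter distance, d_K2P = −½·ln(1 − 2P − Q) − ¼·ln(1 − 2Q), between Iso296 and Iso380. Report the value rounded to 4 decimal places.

Mismatches occur at site 4 (G↔C, transversion), site 6 (A↔G, transition), site 7 (G↔C, transversion), site 8 (C↔T, transition), site 11 (A↔C, transversion), site 16 (C↔A, transversion), site 22 (A↔T, transversion), site 25 (T↔G, transversion), site 31 (A↔C, transversion), site 32 (G↔A, transition), site 33 (T↔A, transversion).
Of the 11 differences, 3 transitions and 8 transversions over 35 sites: P = 3/35 = 0.085714, Q = 8/35 = 0.228571.
d = −0.5·ln(0.600001) − 0.25·ln(0.542858) = −0.5·(-0.510824) − 0.25·(-0.610908) = 0.4081.

0.4081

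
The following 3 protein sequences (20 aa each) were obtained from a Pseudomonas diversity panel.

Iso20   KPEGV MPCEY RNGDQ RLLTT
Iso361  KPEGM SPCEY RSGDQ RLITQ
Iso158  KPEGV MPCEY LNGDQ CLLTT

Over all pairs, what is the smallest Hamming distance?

Pairwise Hamming distances:
  Iso20 vs Iso361: 5
  Iso20 vs Iso158: 2
  Iso361 vs Iso158: 7
The smallest is 2, between Iso20 and Iso158.

2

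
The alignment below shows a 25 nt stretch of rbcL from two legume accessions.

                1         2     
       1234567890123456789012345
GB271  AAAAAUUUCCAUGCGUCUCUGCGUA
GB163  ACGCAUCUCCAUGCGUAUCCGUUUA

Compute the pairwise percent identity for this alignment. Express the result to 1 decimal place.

Mismatches occur at site 2 (A→C), site 3 (A→G), site 4 (A→C), site 7 (U→C), site 17 (C→A), site 20 (U→C), site 22 (C→U), site 23 (G→U).
17 of the 25 sites match, so the percent identity is 17/25 × 100 = 68.0%.

68.0%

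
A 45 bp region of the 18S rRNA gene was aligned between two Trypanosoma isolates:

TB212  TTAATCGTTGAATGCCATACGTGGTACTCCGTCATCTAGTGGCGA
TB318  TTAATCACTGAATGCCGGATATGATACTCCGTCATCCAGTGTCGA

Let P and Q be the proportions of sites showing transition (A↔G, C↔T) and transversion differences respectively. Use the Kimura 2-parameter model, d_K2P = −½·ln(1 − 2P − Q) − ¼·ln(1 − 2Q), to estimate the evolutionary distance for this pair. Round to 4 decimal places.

Differing sites — 7:G/A (Ti); 8:T/C (Ti); 17:A/G (Ti); 18:T/G (Tv); 20:C/T (Ti); 21:G/A (Ti); 24:G/A (Ti); 37:T/C (Ti); 42:G/T (Tv).
Of the 9 differences, 7 transitions and 2 transversions over 45 sites: P = 7/45 = 0.155556, Q = 2/45 = 0.044444.
d = −0.5·ln(0.644444) − 0.25·ln(0.911112) = −0.5·(-0.439367) − 0.25·(-0.093089) = 0.2430.

0.2430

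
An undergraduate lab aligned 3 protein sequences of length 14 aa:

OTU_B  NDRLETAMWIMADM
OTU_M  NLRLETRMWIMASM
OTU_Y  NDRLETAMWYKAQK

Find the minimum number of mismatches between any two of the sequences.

3

Pairwise Hamming distances:
  OTU_B vs OTU_M: 3
  OTU_B vs OTU_Y: 4
  OTU_M vs OTU_Y: 6
The smallest is 3, between OTU_B and OTU_M.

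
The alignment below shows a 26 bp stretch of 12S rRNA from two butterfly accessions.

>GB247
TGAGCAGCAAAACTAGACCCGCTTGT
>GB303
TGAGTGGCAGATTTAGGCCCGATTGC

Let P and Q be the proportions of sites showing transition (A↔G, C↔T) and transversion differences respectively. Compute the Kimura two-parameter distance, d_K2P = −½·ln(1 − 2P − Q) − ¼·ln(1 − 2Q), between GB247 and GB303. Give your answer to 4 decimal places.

0.4284

Mismatches occur at site 5 (C→T, transition), site 6 (A→G, transition), site 10 (A→G, transition), site 12 (A→T, transversion), site 13 (C→T, transition), site 17 (A→G, transition), site 22 (C→A, transversion), site 26 (T→C, transition).
Of the 8 differences, 6 transitions and 2 transversions over 26 sites: P = 6/26 = 0.230769, Q = 2/26 = 0.076923.
d = −0.5·ln(0.461539) − 0.25·ln(0.846154) = −0.5·(-0.773189) − 0.25·(-0.167054) = 0.4284.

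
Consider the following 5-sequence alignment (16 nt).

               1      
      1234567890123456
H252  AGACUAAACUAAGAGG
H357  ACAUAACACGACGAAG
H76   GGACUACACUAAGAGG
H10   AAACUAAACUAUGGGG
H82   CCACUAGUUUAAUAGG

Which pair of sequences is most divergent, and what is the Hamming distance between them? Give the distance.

Pairwise Hamming distances:
  H252 vs H357: 7
  H252 vs H76: 2
  H252 vs H10: 3
  H252 vs H82: 6
  H357 vs H76: 7
  H357 vs H10: 8
  H357 vs H82: 10
  H76 vs H10: 5
  H76 vs H82: 6
  H10 vs H82: 8
The largest is 10, between H357 and H82.

10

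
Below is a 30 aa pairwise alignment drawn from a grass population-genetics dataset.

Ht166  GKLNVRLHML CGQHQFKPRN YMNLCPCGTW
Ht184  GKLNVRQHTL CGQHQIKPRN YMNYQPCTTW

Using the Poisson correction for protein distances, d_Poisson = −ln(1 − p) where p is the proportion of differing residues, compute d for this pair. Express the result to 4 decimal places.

0.2231

Mismatches occur at site 7 (L↔Q), site 9 (M↔T), site 16 (F↔I), site 24 (L↔Y), site 25 (C↔Q), site 28 (G↔T).
p = 6/30 = 0.200000.
d = −ln(1 − 0.200000) = −ln(0.800000) = 0.2231.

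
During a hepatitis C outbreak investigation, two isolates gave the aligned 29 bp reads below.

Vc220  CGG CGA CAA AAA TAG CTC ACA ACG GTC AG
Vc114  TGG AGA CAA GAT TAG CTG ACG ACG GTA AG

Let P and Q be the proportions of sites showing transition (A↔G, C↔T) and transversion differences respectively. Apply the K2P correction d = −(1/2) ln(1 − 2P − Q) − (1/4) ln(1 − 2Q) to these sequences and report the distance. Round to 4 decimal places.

0.2921

Differing sites — 1:C/T (Ti); 4:C/A (Tv); 10:A/G (Ti); 12:A/T (Tv); 18:C/G (Tv); 21:A/G (Ti); 27:C/A (Tv).
Of the 7 differences, 3 transitions and 4 transversions over 29 sites: P = 3/29 = 0.103448, Q = 4/29 = 0.137931.
d = −0.5·ln(0.655173) − 0.25·ln(0.724138) = −0.5·(-0.422856) − 0.25·(-0.322773) = 0.2921.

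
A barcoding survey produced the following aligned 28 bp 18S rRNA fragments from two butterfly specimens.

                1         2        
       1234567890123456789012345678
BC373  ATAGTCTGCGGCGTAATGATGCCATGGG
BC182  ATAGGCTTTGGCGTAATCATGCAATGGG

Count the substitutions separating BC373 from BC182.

5

Differing sites — 5:T/G; 8:G/T; 9:C/T; 18:G/C; 23:C/A.
That gives 5 mismatches out of 28 aligned sites, so the Hamming distance is 5.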